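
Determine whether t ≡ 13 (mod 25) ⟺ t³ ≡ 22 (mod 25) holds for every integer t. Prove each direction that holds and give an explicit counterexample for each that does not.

The biconditional holds.

(→) Suppose t ≡ 13 (mod 25). Write t = 25j + 13. Then (25j + 13)³ = 15625j³ + 24375j² + 12675j + 2197 = 25(625j³ + 975j² + 507j + 87) + 22, so t³ ≡ 22 (mod 25).

(←) Conversely, suppose t³ ≡ 22 (mod 25). The only residue r in {0, …, 24} with r³ ≡ 22 (mod 25) is r = 13, so t ≡ 13 (mod 25).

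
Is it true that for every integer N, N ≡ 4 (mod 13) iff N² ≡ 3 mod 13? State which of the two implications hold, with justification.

(⟹) Suppose N ≡ 4 (mod 13). Write N = 13j + 4. Then (13j + 4)² = 169j² + 104j + 16 = 13(13j² + 8j + 1) + 3, so N² ≡ 3 (mod 13).

(⟸) This fails: take N = 9. Then 9² = 81 ≡ 3 (mod 13), yet 9 ≡ 9 (mod 13), not 4.

Only the forward implication holds.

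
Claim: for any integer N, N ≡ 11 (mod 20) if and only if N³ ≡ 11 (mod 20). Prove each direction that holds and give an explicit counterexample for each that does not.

Equivalent; both directions hold.

[⇒] Suppose N ≡ 11 (mod 20). Write N = 20j + 11. Then (20j + 11)³ = 8000j³ + 13200j² + 7260j + 1331 = 20(400j³ + 660j² + 363j + 66) + 11, so N³ ≡ 11 (mod 20).

[⇐] Conversely, suppose N³ ≡ 11 (mod 20). The only residue r in {0, …, 19} with r³ ≡ 11 (mod 20) is r = 11, so N ≡ 11 (mod 20).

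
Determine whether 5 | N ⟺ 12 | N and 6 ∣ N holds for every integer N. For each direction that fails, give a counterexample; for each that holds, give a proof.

Neither implication holds.

(→) This fails: take N = 5. Certainly 5 ∣ 5, but 12 ∤ 5.

(←) This fails: take N = 12. Both 12 ∣ 12 and 6 ∣ 12, yet 12 is not a multiple of 5 (since 12 = 2·5 + 2), so 5 ∤ 12.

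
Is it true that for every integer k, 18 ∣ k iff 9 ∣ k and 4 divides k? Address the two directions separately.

(→) This fails: take k = 18. Certainly 18 ∣ 18, but 4 ∤ 18.

(←) Suppose 9 ∣ k and 4 ∣ k. Any common multiple of 9 and 4 is a multiple of their lcm; here gcd(9, 4) = 1, so lcm(9, 4) = 9·4 = 36, so 36 ∣ k. Since 18 ∣ 36, it follows that 18 ∣ k.

(⇒) fails; (⇐) holds.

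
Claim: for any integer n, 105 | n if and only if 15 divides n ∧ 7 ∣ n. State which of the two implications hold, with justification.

(⟹) If 105 ∣ n, write n = 105q. Since 105 = 7·15, n = 15·(7q), so 15 ∣ n; and since 105 = 15·7, n = 7·(15q), so 7 ∣ n.

(⟸) Suppose 15 ∣ n and 7 ∣ n. Any common multiple of 15 and 7 is a multiple of their lcm; here gcd(15, 7) = 1, so lcm(15, 7) = 15·7 = 105, so 105 ∣ n.

Both directions hold; the statement is true.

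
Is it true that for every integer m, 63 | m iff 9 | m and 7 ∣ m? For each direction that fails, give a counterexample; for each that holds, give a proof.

(⇒) If 63 ∣ m, write m = 63q. Since 63 = 7·9, m = 9·(7q), so 9 ∣ m; and since 63 = 9·7, m = 7·(9q), so 7 ∣ m.

(⇐) Suppose 9 ∣ m and 7 ∣ m. Any common multiple of 9 and 7 is a multiple of their lcm; here gcd(9, 7) = 1, so lcm(9, 7) = 9·7 = 63, so 63 ∣ m.

Equivalent; both directions hold.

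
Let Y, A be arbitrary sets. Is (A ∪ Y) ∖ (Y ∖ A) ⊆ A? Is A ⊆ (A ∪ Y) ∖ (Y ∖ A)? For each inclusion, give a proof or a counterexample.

Both inclusions hold; the sets are equal.

Forward inclusion. Let x ∈ (A ∪ Y) ∖ (Y ∖ A). Then either x ∈ A and x ∉ Y; or x ∈ Y ∩ A. In each case x ∈ A, so (A ∪ Y) ∖ (Y ∖ A) ⊆ A.

Reverse inclusion. Let x ∈ A. Then either x ∈ A and x ∉ Y; or x ∈ Y ∩ A. In each case x ∈ (A ∪ Y) ∖ (Y ∖ A), so A ⊆ (A ∪ Y) ∖ (Y ∖ A).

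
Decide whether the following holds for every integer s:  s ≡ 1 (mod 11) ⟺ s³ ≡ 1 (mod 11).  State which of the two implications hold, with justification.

Both directions hold.

(⟹) Suppose s ≡ 1 (mod 11). Write s = 11j + 1. Then (11j + 1)³ = 1331j³ + 363j² + 33j + 1 = 11(121j³ + 33j² + 3j) + 1, so s³ ≡ 1 (mod 11).

(⟸) Conversely, suppose s³ ≡ 1 (mod 11). The only residue r in {0, …, 10} with r³ ≡ 1 (mod 11) is r = 1, so s ≡ 1 (mod 11).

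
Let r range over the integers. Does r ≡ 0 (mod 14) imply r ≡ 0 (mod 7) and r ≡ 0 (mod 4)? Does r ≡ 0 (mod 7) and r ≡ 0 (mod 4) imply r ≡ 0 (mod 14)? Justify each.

Not equivalent: only (⇐) holds.

(⟹) This fails: r = 14 gives 14 ≡ 0 (mod 14) but 14 ≡ 2 (mod 4), so the conjunction on the right does not hold.

(⟸) Conversely, if r ≡ 0 (mod 7) and r ≡ 0 (mod 4), then by the Chinese remainder theorem r ≡ 0 (mod 28). Since 0 ≡ 0 (mod 14) and 14 ∣ 28, we get r ≡ 0 (mod 14).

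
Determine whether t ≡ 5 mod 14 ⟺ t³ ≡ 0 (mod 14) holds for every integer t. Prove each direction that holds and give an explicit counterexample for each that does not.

(⟹) This fails: take t = 5. Then 5 ≡ 5 (mod 14), but 5³ = 125 ≡ 13 (mod 14), not 0.

(⟸) This fails: take t = 0. Then 0³ = 0 ≡ 0 (mod 14), yet 0 ≡ 0 (mod 14), not 5.

Both directions fail.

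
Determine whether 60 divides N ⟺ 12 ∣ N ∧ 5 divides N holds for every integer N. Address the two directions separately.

Equivalent; both directions hold.

[⇒] If 60 ∣ N, write N = 60q. Since 60 = 5·12, N = 12·(5q), so 12 ∣ N; and since 60 = 12·5, N = 5·(12q), so 5 ∣ N.

[⇐] Suppose 12 ∣ N and 5 ∣ N. Any common multiple of 12 and 5 is a multiple of their lcm; here gcd(12, 5) = 1, so lcm(12, 5) = 12·5 = 60, so 60 ∣ N.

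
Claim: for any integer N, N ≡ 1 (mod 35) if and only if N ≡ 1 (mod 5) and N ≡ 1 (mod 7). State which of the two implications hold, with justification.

[⇒] Suppose N ≡ 1 (mod 35); write N = 35j + 1. Since 5 ∣ 35, reducing mod 5 gives N ≡ 1 (mod 5); since 7 ∣ 35, reducing mod 7 gives N ≡ 1 (mod 7).

[⇐] Conversely, if N ≡ 1 (mod 5) and N ≡ 1 (mod 7), then by the Chinese remainder theorem N ≡ 1 (mod 35). This is exactly N ≡ 1 (mod 35).

Both implications hold.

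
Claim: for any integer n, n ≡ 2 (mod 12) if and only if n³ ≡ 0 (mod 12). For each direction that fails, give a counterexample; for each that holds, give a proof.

Forward direction. This fails: take n = 2. Then 2 ≡ 2 (mod 12), but 2³ = 8 ≡ 8 (mod 12), not 0.

Converse. This fails: take n = 0. Then 0³ = 0 ≡ 0 (mod 12), yet 0 ≡ 0 (mod 12), not 2.

Neither direction holds.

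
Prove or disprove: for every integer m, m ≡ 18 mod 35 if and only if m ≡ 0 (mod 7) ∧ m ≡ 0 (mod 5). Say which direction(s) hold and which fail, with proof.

Both directions fail.

(→) This fails: m = 18 gives 18 ≡ 18 (mod 35) but 18 ≡ 4 (mod 7), so the conjunction on the right does not hold.

(←) This fails: m = 0 satisfies both congruences on the right (0 ≡ 0 mod 7 and 0 ≡ 0 mod 5) yet 0 ≡ 0 (mod 35), not 18.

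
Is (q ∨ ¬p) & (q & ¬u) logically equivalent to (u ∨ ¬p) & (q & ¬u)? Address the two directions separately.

Only the reverse direction holds.

Forward direction. This fails. Under q = T, u = F, p = T, the left side is true but the right side is false.

Converse. Assume the antecedent. If q is true, the antecedent forces (q = T, u = F, p = F), and (q ∨ ¬p) & (q & ¬u) holds there. If q is false, the antecedent cannot hold. Either way (q ∨ ¬p) & (q & ¬u) holds.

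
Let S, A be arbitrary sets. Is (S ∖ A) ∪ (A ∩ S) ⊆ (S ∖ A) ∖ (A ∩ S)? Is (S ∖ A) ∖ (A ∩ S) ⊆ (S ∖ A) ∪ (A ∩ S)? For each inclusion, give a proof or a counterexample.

The sets are not equal: only the reverse inclusion holds.

Forward inclusion. This inclusion fails. Take S = {1}, A = {1}; then 1 ∈ (S ∖ A) ∪ (A ∩ S) but 1 ∉ (S ∖ A) ∖ (A ∩ S).

Reverse inclusion. Let x ∈ (S ∖ A) ∖ (A ∩ S). Then x ∈ S and x ∉ A, from which x ∈ (S ∖ A) ∪ (A ∩ S).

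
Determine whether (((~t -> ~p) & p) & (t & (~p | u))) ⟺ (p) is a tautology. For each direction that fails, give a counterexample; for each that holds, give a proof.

Not equivalent: only (⇒) holds.

(→) Assume the antecedent. If t is true, the antecedent forces (t = T, p = T, u = T), and p holds there. If t is false, the antecedent cannot hold. Either way p holds.

(←) This fails. Under t = F, p = T, u = F, the left side is false but the right side is true.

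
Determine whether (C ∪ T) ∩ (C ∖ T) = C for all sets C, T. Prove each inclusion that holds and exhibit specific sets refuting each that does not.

(⊆) holds; (⊇) fails.

(⊇) This inclusion fails. Take C = {1}, T = {1}; then 1 ∈ C but 1 ∉ (C ∪ T) ∩ (C ∖ T).

(⊆) Let x ∈ (C ∪ T) ∩ (C ∖ T). Then x ∈ C and x ∉ T, from which x ∈ C.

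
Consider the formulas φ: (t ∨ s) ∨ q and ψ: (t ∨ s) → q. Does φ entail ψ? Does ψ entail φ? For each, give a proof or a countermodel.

(→) This fails. Under s = T, t = F, q = F, the left side is true but the right side is false.

(←) This fails. Under s = F, t = F, q = F, the left side is false but the right side is true.

(⇒) fails and (⇐) fails.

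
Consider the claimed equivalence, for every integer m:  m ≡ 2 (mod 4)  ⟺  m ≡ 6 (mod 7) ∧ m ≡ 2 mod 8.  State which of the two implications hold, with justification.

Only the reverse direction holds.

[⇒] This fails: m = 2 gives 2 ≡ 2 (mod 4) but 2 ≡ 2 (mod 7), so the conjunction on the right does not hold.

[⇐] Conversely, if m ≡ 6 (mod 7) and m ≡ 2 (mod 8), then by the Chinese remainder theorem m ≡ 34 (mod 56). Since 34 ≡ 2 (mod 4) and 4 ∣ 56, we get m ≡ 2 (mod 4).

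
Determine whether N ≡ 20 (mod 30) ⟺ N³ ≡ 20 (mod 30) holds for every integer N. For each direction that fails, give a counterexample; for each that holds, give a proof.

(⇒) Suppose N ≡ 20 (mod 30). Write N = 30j + 20. Then (30j + 20)³ = 27000j³ + 54000j² + 36000j + 8000 = 30(900j³ + 1800j² + 1200j + 266) + 20, so N³ ≡ 20 (mod 30).

(⇐) Conversely, suppose N³ ≡ 20 (mod 30). The only residue r in {0, …, 29} with r³ ≡ 20 (mod 30) is r = 20, so N ≡ 20 (mod 30).

The biconditional holds.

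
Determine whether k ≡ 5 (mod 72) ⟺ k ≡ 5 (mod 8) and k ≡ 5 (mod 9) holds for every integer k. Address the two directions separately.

Both directions hold; the statement is true.

(⟹) Suppose k ≡ 5 (mod 72); write k = 72j + 5. Since 8 ∣ 72, reducing mod 8 gives k ≡ 5 (mod 8); since 9 ∣ 72, reducing mod 9 gives k ≡ 5 (mod 9).

(⟸) Conversely, if k ≡ 5 (mod 8) and k ≡ 5 (mod 9), then by the Chinese remainder theorem k ≡ 5 (mod 72). This is exactly k ≡ 5 (mod 72).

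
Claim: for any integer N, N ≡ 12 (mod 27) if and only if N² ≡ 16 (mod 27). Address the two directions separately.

(→) This fails: take N = 12. Then 12 ≡ 12 (mod 27), but 12² = 144 ≡ 9 (mod 27), not 16.

(←) This fails: take N = 4. Then 4² = 16 ≡ 16 (mod 27), yet 4 ≡ 4 (mod 27), not 12.

Neither implication holds.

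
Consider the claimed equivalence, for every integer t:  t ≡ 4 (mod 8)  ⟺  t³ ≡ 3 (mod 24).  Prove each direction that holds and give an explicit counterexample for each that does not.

[⇒] This fails: take t = 4. Then 4 ≡ 4 (mod 8), but 4³ = 64 ≡ 16 (mod 24), not 3.

[⇐] This fails: take t = 3. Then 3³ = 27 ≡ 3 (mod 24), yet 3 ≡ 3 (mod 8), not 4.

Both directions fail.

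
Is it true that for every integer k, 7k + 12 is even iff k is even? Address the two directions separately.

Both directions hold.

[⇒] Suppose 7k + 12 is even. Since 7 is odd, 7k and k have the same parity, so 7k + 12 ≡ k + 12 (mod 2). As 12 is even, 7k + 12 is even exactly when k is even. Thus k is even.

[⇐] Conversely, suppose k is even; write k = 2j. Then 7k + 12 = 7·(2j) + 12 = 2·7j + 12, which is even.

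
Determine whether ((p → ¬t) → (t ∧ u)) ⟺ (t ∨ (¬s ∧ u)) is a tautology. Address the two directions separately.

(→) Assume the antecedent. If t is true, t ∨ (¬s ∧ u) reduces to true regardless of the other variables. If t is false, the antecedent cannot hold. Either way t ∨ (¬s ∧ u) holds.

(←) This fails. Under p = F, u = T, s = F, t = F, the left side is false but the right side is true.

The forward direction holds; the converse fails.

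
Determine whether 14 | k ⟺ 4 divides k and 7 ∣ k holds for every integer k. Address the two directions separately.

Not equivalent: only (⇐) holds.

Forward direction. This fails: take k = 14. Certainly 14 ∣ 14, but 4 ∤ 14.

Converse. Suppose 4 ∣ k and 7 ∣ k. Any common multiple of 4 and 7 is a multiple of their lcm; here gcd(4, 7) = 1, so lcm(4, 7) = 4·7 = 28, so 28 ∣ k. Since 14 ∣ 28, it follows that 14 ∣ k.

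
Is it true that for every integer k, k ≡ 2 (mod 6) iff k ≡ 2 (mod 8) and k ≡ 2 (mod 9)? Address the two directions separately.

[⇒] This fails: k = 32 gives 32 ≡ 2 (mod 6) but 32 ≡ 0 (mod 8), so the conjunction on the right does not hold.

[⇐] Conversely, if k ≡ 2 (mod 8) and k ≡ 2 (mod 9), then by the Chinese remainder theorem k ≡ 2 (mod 72). Since 2 ≡ 2 (mod 6) and 6 ∣ 72, we get k ≡ 2 (mod 6).

Only the reverse direction holds.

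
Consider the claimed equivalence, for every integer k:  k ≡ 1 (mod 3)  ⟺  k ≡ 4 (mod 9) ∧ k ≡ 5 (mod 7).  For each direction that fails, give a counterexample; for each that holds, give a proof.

[⇒] This fails: k = 1 gives 1 ≡ 1 (mod 3) but 1 ≡ 1 (mod 9), so the conjunction on the right does not hold.

[⇐] Conversely, if k ≡ 4 (mod 9) and k ≡ 5 (mod 7), then by the Chinese remainder theorem k ≡ 40 (mod 63). Since 40 ≡ 1 (mod 3) and 3 ∣ 63, we get k ≡ 1 (mod 3).

The forward direction fails; the converse holds.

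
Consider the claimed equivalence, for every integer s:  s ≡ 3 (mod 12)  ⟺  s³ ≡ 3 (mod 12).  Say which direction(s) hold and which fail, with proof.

Both implications hold.

[⇒] Suppose s ≡ 3 (mod 12). Write s = 12j + 3. Then (12j + 3)³ = 1728j³ + 1296j² + 324j + 27 = 12(144j³ + 108j² + 27j + 2) + 3, so s³ ≡ 3 (mod 12).

[⇐] For the converse, argue contrapositively. If s ≢ 3 (mod 12), then s is congruent to one of 0, 1, 2, 4, 5, 6, 7, 8, 9, 10, 11 modulo 12, and these give s³ ≡ 0, 1, 8, 4, 5, 0, 7, 8, 9, 4, 11 respectively — never 3.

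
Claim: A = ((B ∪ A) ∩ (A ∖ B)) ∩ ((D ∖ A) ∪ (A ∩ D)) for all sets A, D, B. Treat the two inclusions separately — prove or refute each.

Reverse inclusion. Let x ∈ ((B ∪ A) ∩ (A ∖ B)) ∩ ((D ∖ A) ∪ (A ∩ D)). Then x ∈ A ∩ D and x ∉ B, from which x ∈ A.

Forward inclusion. This inclusion fails. Take A = {1}, D = ∅, B = ∅; then 1 ∈ A but 1 ∉ ((B ∪ A) ∩ (A ∖ B)) ∩ ((D ∖ A) ∪ (A ∩ D)).

Only the reverse inclusion holds.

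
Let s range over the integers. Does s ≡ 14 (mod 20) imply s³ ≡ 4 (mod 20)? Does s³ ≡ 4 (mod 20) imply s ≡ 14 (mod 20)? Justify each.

Converse. This fails: take s = 4. Then 4³ = 64 ≡ 4 (mod 20), yet 4 ≡ 4 (mod 20), not 14.

Forward direction. Suppose s ≡ 14 (mod 20). Write s = 20j + 14. Then (20j + 14)³ = 8000j³ + 16800j² + 11760j + 2744 = 20(400j³ + 840j² + 588j + 137) + 4, so s³ ≡ 4 (mod 20).

The forward direction holds; the converse fails.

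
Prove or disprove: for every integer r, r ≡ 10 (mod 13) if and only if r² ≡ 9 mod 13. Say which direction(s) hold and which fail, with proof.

Not equivalent: only (⇒) holds.

Forward direction. Suppose r ≡ 10 (mod 13). Write r = 13j + 10. Then (13j + 10)² = 169j² + 260j + 100 = 13(13j² + 20j + 7) + 9, so r² ≡ 9 (mod 13).

Converse. This fails: take r = 3. Then 3² = 9 ≡ 9 (mod 13), yet 3 ≡ 3 (mod 13), not 10.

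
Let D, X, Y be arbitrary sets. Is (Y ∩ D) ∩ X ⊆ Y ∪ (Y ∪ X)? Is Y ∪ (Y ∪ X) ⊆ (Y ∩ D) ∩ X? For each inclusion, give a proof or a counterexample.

(⊆) holds; (⊇) fails.

(⊆) Let x ∈ (Y ∩ D) ∩ X. Then x ∈ D ∩ X ∩ Y, from which x ∈ Y ∪ (Y ∪ X).

(⊇) This inclusion fails. Take D = ∅, X = {1}, Y = ∅; then 1 ∈ Y ∪ (Y ∪ X) but 1 ∉ (Y ∩ D) ∩ X.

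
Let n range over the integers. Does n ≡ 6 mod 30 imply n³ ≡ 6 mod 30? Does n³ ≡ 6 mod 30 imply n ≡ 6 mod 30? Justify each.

(⇐) Suppose n³ ≡ 6 (mod 30). The only residue r in {0, …, 29} with r³ ≡ 6 (mod 30) is r = 6, so n ≡ 6 (mod 30).

(⇒) Suppose n ≡ 6 mod 30. Write n = 30j + 6. Then (30j + 6)³ = 27000j³ + 16200j² + 3240j + 216 = 30(900j³ + 540j² + 108j + 7) + 6, so n³ ≡ 6 (mod 30).

Equivalent; both directions hold.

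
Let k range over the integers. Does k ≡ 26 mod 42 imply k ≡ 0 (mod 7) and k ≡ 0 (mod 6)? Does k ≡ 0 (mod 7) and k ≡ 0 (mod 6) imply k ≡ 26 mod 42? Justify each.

(⇒) This fails: k = 26 gives 26 ≡ 26 (mod 42) but 26 ≡ 5 (mod 7), so the conjunction on the right does not hold.

(⇐) This fails: k = 0 satisfies both congruences on the right (0 ≡ 0 mod 7 and 0 ≡ 0 mod 6) yet 0 ≡ 0 (mod 42), not 26.

(⇒) fails and (⇐) fails.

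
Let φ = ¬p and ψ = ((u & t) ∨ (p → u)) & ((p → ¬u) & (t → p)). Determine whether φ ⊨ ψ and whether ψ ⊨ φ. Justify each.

[⇐] Assume the antecedent. If t is true, the antecedent cannot hold. If t is false, the antecedent forces (t = F, u = F, p = F) or (t = F, u = T, p = F), and ¬p holds there. Either way ¬p holds.

[⇒] This fails. Under t = T, u = F, p = F, the left side is true but the right side is false.

Only the converse holds.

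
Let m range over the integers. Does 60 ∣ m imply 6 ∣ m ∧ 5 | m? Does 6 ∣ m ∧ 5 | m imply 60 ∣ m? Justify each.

[⇒] If 60 ∣ m, write m = 60q. Since 60 = 10·6, m = 6·(10q), so 6 ∣ m; and since 60 = 12·5, m = 5·(12q), so 5 ∣ m.

[⇐] This fails: take m = 30. Both 6 ∣ 30 and 5 ∣ 30, yet 30 is not a multiple of 60 (since 30 = 0·60 + 30), so 60 ∤ 30.

Only the forward direction holds.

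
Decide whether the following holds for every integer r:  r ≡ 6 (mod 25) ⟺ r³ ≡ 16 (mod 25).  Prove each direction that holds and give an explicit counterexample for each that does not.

Both directions hold; the statement is true.

(⇒) Suppose r ≡ 6 (mod 25). Write r = 25j + 6. Then (25j + 6)³ = 15625j³ + 11250j² + 2700j + 216 = 25(625j³ + 450j² + 108j + 8) + 16, so r³ ≡ 16 (mod 25).

(⇐) Conversely, suppose r³ ≡ 16 (mod 25). The only residue r in {0, …, 24} with r³ ≡ 16 (mod 25) is r = 6, so r ≡ 6 (mod 25).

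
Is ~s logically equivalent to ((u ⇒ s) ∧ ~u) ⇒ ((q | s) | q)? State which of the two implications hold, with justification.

Forward direction. This fails. Under u = F, s = F, q = F, the left side is true but the right side is false.

Converse. This fails. Under u = F, s = T, q = F, the left side is false but the right side is true.

Neither direction holds.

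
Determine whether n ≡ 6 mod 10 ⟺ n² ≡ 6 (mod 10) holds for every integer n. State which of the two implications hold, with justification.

Forward direction. Suppose n ≡ 6 mod 10. Write n = 10j + 6. Then (10j + 6)² = 100j² + 120j + 36 = 10(10j² + 12j + 3) + 6, so n² ≡ 6 (mod 10).

Converse. This fails: take n = 4. Then 4² = 16 ≡ 6 (mod 10), yet 4 ≡ 4 (mod 10), not 6.

Only the forward implication holds.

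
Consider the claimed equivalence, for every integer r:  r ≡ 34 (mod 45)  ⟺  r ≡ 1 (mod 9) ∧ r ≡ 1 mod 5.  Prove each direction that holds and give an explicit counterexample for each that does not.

(⟹) This fails: r = 34 gives 34 ≡ 34 (mod 45) but 34 ≡ 7 (mod 9), so the conjunction on the right does not hold.

(⟸) This fails: r = 1 satisfies both congruences on the right (1 ≡ 1 mod 9 and 1 ≡ 1 mod 5) yet 1 ≡ 1 (mod 45), not 34.

Neither direction holds.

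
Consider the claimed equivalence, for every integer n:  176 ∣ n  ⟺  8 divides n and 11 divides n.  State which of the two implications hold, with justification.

Only the forward implication holds.

[⇒] If 176 ∣ n, write n = 176q. Since 176 = 22·8, n = 8·(22q), so 8 ∣ n; and since 176 = 16·11, n = 11·(16q), so 11 ∣ n.

[⇐] This fails: take n = 88. Both 8 ∣ 88 and 11 ∣ 88, yet 88 is not a multiple of 176 (since 88 = 0·176 + 88), so 176 ∤ 88.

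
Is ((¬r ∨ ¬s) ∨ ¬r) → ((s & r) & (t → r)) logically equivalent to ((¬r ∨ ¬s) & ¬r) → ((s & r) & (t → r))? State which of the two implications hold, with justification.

Only the forward direction holds.

[⇐] This fails. Under r = T, s = F, t = F, the left side is false but the right side is true.

[⇒] Assume the antecedent. If r is true, the consequent reduces to true regardless of the other variables. If r is false, the antecedent cannot hold. Either way the consequent holds.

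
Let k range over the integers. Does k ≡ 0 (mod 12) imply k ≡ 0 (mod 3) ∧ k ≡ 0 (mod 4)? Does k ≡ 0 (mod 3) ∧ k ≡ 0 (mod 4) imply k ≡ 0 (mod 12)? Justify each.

(⟹) Suppose k ≡ 0 (mod 12); write k = 12j + 0. Since 3 ∣ 12, reducing mod 3 gives k ≡ 0 (mod 3); since 4 ∣ 12, reducing mod 4 gives k ≡ 0 (mod 4).

(⟸) Conversely, if k ≡ 0 (mod 3) and k ≡ 0 (mod 4), then by the Chinese remainder theorem k ≡ 0 (mod 12). This is exactly k ≡ 0 (mod 12).

Equivalent; both directions hold.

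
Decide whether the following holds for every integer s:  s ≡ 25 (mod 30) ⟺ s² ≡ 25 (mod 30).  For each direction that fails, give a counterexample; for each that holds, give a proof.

(←) This fails: take s = 5. Then 5² = 25 ≡ 25 (mod 30), yet 5 ≡ 5 (mod 30), not 25.

(→) Suppose s ≡ 25 (mod 30). Write s = 30j + 25. Then (30j + 25)² = 900j² + 1500j + 625 = 30(30j² + 50j + 20) + 25, so s² ≡ 25 (mod 30).

Not equivalent: only (⇒) holds.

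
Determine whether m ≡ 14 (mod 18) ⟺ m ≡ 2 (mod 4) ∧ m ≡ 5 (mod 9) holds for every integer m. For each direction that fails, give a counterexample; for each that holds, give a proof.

Only the reverse direction holds.

(→) This fails: m = 32 gives 32 ≡ 14 (mod 18) but 32 ≡ 0 (mod 4), so the conjunction on the right does not hold.

(←) Conversely, if m ≡ 2 (mod 4) and m ≡ 5 (mod 9), then by the Chinese remainder theorem m ≡ 14 (mod 36). Since 14 ≡ 14 (mod 18) and 18 ∣ 36, we get m ≡ 14 (mod 18).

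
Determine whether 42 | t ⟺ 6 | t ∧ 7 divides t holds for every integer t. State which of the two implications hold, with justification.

(⟹) If 42 ∣ t, write t = 42q. Since 42 = 7·6, t = 6·(7q), so 6 ∣ t; and since 42 = 6·7, t = 7·(6q), so 7 ∣ t.

(⟸) Suppose 6 ∣ t and 7 ∣ t. Any common multiple of 6 and 7 is a multiple of their lcm; here gcd(6, 7) = 1, so lcm(6, 7) = 6·7 = 42, so 42 ∣ t.

Both directions hold; the statement is true.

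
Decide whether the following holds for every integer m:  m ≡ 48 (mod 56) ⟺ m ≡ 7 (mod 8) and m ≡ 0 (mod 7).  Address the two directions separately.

(⇒) fails and (⇐) fails.

Forward direction. This fails: m = 48 gives 48 ≡ 48 (mod 56) but 48 ≡ 0 (mod 8), so the conjunction on the right does not hold.

Converse. This fails: m = 7 satisfies both congruences on the right (7 ≡ 7 mod 8 and 7 ≡ 0 mod 7) yet 7 ≡ 7 (mod 56), not 48.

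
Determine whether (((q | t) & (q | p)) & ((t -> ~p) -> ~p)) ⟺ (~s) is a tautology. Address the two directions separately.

[⇒] This fails. Under q = T, t = F, s = T, p = F, the left side is true but the right side is false.

[⇐] This fails. Under q = F, t = F, s = F, p = F, the left side is false but the right side is true.

Neither implication holds.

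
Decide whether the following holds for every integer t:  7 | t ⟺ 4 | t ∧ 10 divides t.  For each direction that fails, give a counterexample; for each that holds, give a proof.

Both directions fail.

(→) This fails: take t = 7. Certainly 7 ∣ 7, but 4 ∤ 7.

(←) This fails: take t = 20. Both 4 ∣ 20 and 10 ∣ 20, yet 20 is not a multiple of 7 (since 20 = 2·7 + 6), so 7 ∤ 20.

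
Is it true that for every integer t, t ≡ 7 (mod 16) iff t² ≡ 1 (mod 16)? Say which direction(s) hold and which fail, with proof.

Forward direction. Suppose t ≡ 7 (mod 16). Write t = 16j + 7. Then (16j + 7)² = 256j² + 224j + 49 = 16(16j² + 14j + 3) + 1, so t² ≡ 1 (mod 16).

Converse. This fails: take t = 1. Then 1² = 1 ≡ 1 (mod 16), yet 1 ≡ 1 (mod 16), not 7.

Only the forward implication holds.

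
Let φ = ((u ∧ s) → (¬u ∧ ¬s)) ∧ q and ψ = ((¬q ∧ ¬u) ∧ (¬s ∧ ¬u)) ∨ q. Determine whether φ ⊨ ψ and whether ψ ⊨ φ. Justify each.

Forward direction. Assume the antecedent. If u is true, the antecedent forces (u = T, s = F, q = T), and ((¬q ∧ ¬u) ∧ (¬s ∧ ¬u)) ∨ q holds there. If u is false, the antecedent forces (u = F, s = F, q = T) or (u = F, s = T, q = T), and ((¬q ∧ ¬u) ∧ (¬s ∧ ¬u)) ∨ q holds there. Either way ((¬q ∧ ¬u) ∧ (¬s ∧ ¬u)) ∨ q holds.

Converse. This fails. Under u = F, s = F, q = F, the left side is false but the right side is true.

Only the forward direction holds.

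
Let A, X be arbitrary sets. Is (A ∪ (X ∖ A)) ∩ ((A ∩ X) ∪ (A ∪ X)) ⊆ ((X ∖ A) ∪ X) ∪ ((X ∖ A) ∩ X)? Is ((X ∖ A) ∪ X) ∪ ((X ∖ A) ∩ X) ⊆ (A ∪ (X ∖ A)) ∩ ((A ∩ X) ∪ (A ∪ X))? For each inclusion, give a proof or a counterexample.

Reverse inclusion. Let x ∈ ((X ∖ A) ∪ X) ∪ ((X ∖ A) ∩ X). Then either x ∈ X and x ∉ A; or x ∈ A ∩ X. In each case x ∈ (A ∪ (X ∖ A)) ∩ ((A ∩ X) ∪ (A ∪ X)), so ((X ∖ A) ∪ X) ∪ ((X ∖ A) ∩ X) ⊆ (A ∪ (X ∖ A)) ∩ ((A ∩ X) ∪ (A ∪ X)).

Forward inclusion. This inclusion fails. Take A = {1}, X = ∅; then 1 ∈ (A ∪ (X ∖ A)) ∩ ((A ∩ X) ∪ (A ∪ X)) but 1 ∉ ((X ∖ A) ∪ X) ∪ ((X ∖ A) ∩ X).

(⊆) fails; (⊇) holds.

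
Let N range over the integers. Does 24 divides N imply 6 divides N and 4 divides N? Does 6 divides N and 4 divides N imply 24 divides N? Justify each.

(⇒) holds; (⇐) fails.

Forward direction. If 24 ∣ N, write N = 24q. Since 24 = 4·6, N = 6·(4q), so 6 ∣ N; and since 24 = 6·4, N = 4·(6q), so 4 ∣ N.

Converse. This fails: take N = 12. Both 6 ∣ 12 and 4 ∣ 12, yet 12 is not a multiple of 24 (since 12 = 0·24 + 12), so 24 ∤ 12.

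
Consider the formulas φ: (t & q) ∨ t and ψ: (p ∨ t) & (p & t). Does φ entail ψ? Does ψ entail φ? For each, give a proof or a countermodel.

(⇒) This fails. Under p = F, t = T, q = F, the left side is true but the right side is false.

(⇐) Assume the antecedent. If p is true, the antecedent forces (p = T, t = T, q = F) or (p = T, t = T, q = T), and (t & q) ∨ t holds there. If p is false, the antecedent cannot hold. Either way (t & q) ∨ t holds.

The forward direction fails; the converse holds.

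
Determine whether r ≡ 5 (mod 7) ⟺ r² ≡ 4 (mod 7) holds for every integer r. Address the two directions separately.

(→) Suppose r ≡ 5 (mod 7). Write r = 7j + 5. Then (7j + 5)² = 49j² + 70j + 25 = 7(7j² + 10j + 3) + 4, so r² ≡ 4 (mod 7).

(←) This fails: take r = 2. Then 2² = 4 ≡ 4 (mod 7), yet 2 ≡ 2 (mod 7), not 5.

Not equivalent: only (⇒) holds.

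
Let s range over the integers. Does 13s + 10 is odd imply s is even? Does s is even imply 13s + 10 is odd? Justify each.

(→) This fails: s = 1 gives 13s + 10 = 23, which is odd, but 1 is odd, not even.

(←) This also fails: s = 0 is even, but 13s + 10 = 10 is even, not odd.

(⇒) fails and (⇐) fails.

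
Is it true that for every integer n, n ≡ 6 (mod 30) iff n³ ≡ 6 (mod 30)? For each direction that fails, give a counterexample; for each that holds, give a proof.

(⇒) Suppose n ≡ 6 (mod 30). Write n = 30j + 6. Then (30j + 6)³ = 27000j³ + 16200j² + 3240j + 216 = 30(900j³ + 540j² + 108j + 7) + 6, so n³ ≡ 6 (mod 30).

(⇐) Conversely, suppose n³ ≡ 6 (mod 30). The only residue r in {0, …, 29} with r³ ≡ 6 (mod 30) is r = 6, so n ≡ 6 (mod 30).

Both directions hold; the statement is true.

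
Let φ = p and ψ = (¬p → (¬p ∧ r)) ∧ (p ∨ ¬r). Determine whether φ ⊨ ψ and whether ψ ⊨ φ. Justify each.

Equivalent; both directions hold.

Forward direction. Assume the antecedent. If p is true, (¬p → (¬p ∧ r)) ∧ (p ∨ ¬r) reduces to true regardless of the other variables. If p is false, the antecedent cannot hold. Either way (¬p → (¬p ∧ r)) ∧ (p ∨ ¬r) holds.

Converse. Assume the antecedent. If p is true, p reduces to true regardless of the other variables. If p is false, the antecedent cannot hold. Either way p holds.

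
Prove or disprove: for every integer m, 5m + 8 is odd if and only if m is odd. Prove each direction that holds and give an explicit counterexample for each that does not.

The biconditional holds.

(←) Suppose m is odd; write m = 2j + 1. Then 5m + 8 = 5·(2j + 1) + 8 = 2·5j + 13, which is odd.

(→) Suppose 5m + 8 is odd. Since 5 is odd, 5m and m have the same parity, so 5m + 8 ≡ m + 8 (mod 2). As 8 is even, 5m + 8 is odd exactly when m is odd. Thus m is odd.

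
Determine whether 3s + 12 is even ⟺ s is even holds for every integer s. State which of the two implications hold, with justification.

(⟹) Suppose 3s + 12 is even. Since 3 is odd, 3s and s have the same parity, so 3s + 12 ≡ s + 12 (mod 2). As 12 is even, 3s + 12 is even exactly when s is even. Thus s is even.

(⟸) Conversely, suppose s is even; write s = 2j. Then 3s + 12 = 3·(2j) + 12 = 2·3j + 12, which is even.

Both implications hold.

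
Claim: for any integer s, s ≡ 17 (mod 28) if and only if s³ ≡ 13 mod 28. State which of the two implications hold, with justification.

The forward direction holds; the converse fails.

[⇒] Suppose s ≡ 17 (mod 28). Write s = 28j + 17. Then (28j + 17)³ = 21952j³ + 39984j² + 24276j + 4913 = 28(784j³ + 1428j² + 867j + 175) + 13, so s³ ≡ 13 (mod 28).

[⇐] This fails: take s = 5. Then 5³ = 125 ≡ 13 (mod 28), yet 5 ≡ 5 (mod 28), not 17.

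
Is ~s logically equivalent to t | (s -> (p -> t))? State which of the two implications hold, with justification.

Forward direction. Assume the antecedent. If t is true, t | (s -> (p -> t)) reduces to true regardless of the other variables. If t is false, the antecedent forces (t = F, p = F, s = F) or (t = F, p = T, s = F), and t | (s -> (p -> t)) holds there. Either way t | (s -> (p -> t)) holds.

Converse. This fails. Under t = F, p = F, s = T, the left side is false but the right side is true.

The forward direction holds; the converse fails.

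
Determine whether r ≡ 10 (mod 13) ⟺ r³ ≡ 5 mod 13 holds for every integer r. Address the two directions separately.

(⟹) This fails: take r = 10. Then 10 ≡ 10 (mod 13), but 10³ = 1000 ≡ 12 (mod 13), not 5.

(⟸) This fails: take r = 7. Then 7³ = 343 ≡ 5 (mod 13), yet 7 ≡ 7 (mod 13), not 10.

Both directions fail.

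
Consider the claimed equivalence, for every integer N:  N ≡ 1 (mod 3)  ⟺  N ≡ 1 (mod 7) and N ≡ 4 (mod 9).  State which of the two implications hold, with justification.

Forward direction. This fails: N = 1 gives 1 ≡ 1 (mod 3) but 1 ≡ 1 (mod 9), so the conjunction on the right does not hold.

Converse. If N ≡ 1 (mod 7) and N ≡ 4 (mod 9), then by the Chinese remainder theorem N ≡ 22 (mod 63). Since 22 ≡ 1 (mod 3) and 3 ∣ 63, we get N ≡ 1 (mod 3).

Only the reverse direction holds.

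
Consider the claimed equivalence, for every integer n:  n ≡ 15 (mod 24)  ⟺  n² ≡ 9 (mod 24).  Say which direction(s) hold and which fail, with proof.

(⇒) holds; (⇐) fails.

(⟹) Suppose n ≡ 15 (mod 24). Write n = 24j + 15. Then (24j + 15)² = 576j² + 720j + 225 = 24(24j² + 30j + 9) + 9, so n² ≡ 9 (mod 24).

(⟸) This fails: take n = 3. Then 3² = 9 ≡ 9 (mod 24), yet 3 ≡ 3 (mod 24), not 15.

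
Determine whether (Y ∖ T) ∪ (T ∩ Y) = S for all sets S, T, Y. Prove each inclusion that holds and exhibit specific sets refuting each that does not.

(⟹) This inclusion fails. Take S = ∅, T = ∅, Y = {1}; then 1 ∈ (Y ∖ T) ∪ (T ∩ Y) but 1 ∉ S.

(⟸) This inclusion fails. Take S = {1}, T = ∅, Y = ∅; then 1 ∈ S but 1 ∉ (Y ∖ T) ∪ (T ∩ Y).

Both inclusions fail.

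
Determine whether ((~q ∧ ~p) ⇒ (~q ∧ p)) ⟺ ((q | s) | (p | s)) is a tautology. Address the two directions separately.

(→) Assume the antecedent. If q is true, (q | s) | (p | s) reduces to true regardless of the other variables. If q is false, the antecedent forces (q = F, p = T, s = F) or (q = F, p = T, s = T), and (q | s) | (p | s) holds there. Either way (q | s) | (p | s) holds.

(←) This fails. Under q = F, p = F, s = T, the left side is false but the right side is true.

The forward direction holds; the converse fails.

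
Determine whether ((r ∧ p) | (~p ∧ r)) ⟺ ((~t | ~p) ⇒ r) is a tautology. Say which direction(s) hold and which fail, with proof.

Only the forward direction holds.

[⇒] Assume the antecedent. If p is true, the antecedent forces (p = T, r = T, t = F) or (p = T, r = T, t = T), and (~t | ~p) ⇒ r holds there. If p is false, the antecedent forces (p = F, r = T, t = F) or (p = F, r = T, t = T), and (~t | ~p) ⇒ r holds there. Either way (~t | ~p) ⇒ r holds.

[⇐] This fails. Under p = T, r = F, t = T, the left side is false but the right side is true.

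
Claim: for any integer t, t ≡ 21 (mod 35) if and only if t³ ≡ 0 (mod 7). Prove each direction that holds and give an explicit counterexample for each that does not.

Not equivalent: only (⇒) holds.

(→) Suppose t ≡ 21 (mod 35). Then t³ ≡ 21³ = 9261 (mod 35), and since 7 ∣ 35, also t³ ≡ 0 (mod 7).

(←) This fails: take t = 0. Then 0³ = 0 ≡ 0 (mod 7), yet 0 ≡ 0 (mod 35), not 21.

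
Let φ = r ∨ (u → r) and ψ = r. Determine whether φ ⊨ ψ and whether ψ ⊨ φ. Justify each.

Only the reverse direction holds.

(⇒) This fails. Under u = F, r = F, the left side is true but the right side is false.

(⇐) Assume the antecedent. If u is true, the antecedent forces (u = T, r = T), and r ∨ (u → r) holds there. If u is false, r ∨ (u → r) reduces to true regardless of the other variables. Either way r ∨ (u → r) holds.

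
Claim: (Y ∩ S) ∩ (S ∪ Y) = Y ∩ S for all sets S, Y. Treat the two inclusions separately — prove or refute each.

Forward inclusion. Let x ∈ (Y ∩ S) ∩ (S ∪ Y). Then x ∈ S ∩ Y, from which x ∈ Y ∩ S.

Reverse inclusion. Let x ∈ Y ∩ S. Then x ∈ S ∩ Y, from which x ∈ (Y ∩ S) ∩ (S ∪ Y).

Both inclusions hold; the sets are equal.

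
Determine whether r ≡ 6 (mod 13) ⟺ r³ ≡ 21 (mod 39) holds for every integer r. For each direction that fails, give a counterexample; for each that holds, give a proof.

(⇒) This fails: take r = 19. Then 19 ≡ 6 (mod 13), but 19³ = 6859 ≡ 34 (mod 39), not 21.

(⇐) This fails: take r = 15. Then 15³ = 3375 ≡ 21 (mod 39), yet 15 ≡ 2 (mod 13), not 6.

Neither direction holds.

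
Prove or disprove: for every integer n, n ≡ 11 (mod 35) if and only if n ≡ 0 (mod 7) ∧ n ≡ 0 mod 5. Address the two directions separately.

(⇒) This fails: n = 11 gives 11 ≡ 11 (mod 35) but 11 ≡ 4 (mod 7), so the conjunction on the right does not hold.

(⇐) This fails: n = 0 satisfies both congruences on the right (0 ≡ 0 mod 7 and 0 ≡ 0 mod 5) yet 0 ≡ 0 (mod 35), not 11.

Neither implication holds.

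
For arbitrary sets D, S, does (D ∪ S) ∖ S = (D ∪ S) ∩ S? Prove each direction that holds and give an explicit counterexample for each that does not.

(⊆) fails and (⊇) fails.

Forward inclusion. This inclusion fails. Take D = {1}, S = ∅; then 1 ∈ (D ∪ S) ∖ S but 1 ∉ (D ∪ S) ∩ S.

Reverse inclusion. This inclusion fails. Take D = ∅, S = {1}; then 1 ∈ (D ∪ S) ∩ S but 1 ∉ (D ∪ S) ∖ S.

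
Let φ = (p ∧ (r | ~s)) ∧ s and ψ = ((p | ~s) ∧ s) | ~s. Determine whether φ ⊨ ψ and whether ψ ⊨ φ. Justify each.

Only the forward implication holds.

(⟹) Assume the antecedent. If p is true, ((p | ~s) ∧ s) | ~s reduces to true regardless of the other variables. If p is false, the antecedent cannot hold. Either way ((p | ~s) ∧ s) | ~s holds.

(⟸) This fails. Under p = F, s = F, r = F, the left side is false but the right side is true.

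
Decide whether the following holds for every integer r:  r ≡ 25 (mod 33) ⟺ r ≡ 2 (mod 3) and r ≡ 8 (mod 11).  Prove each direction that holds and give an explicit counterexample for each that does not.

(⇒) This fails: r = 25 gives 25 ≡ 25 (mod 33) but 25 ≡ 1 (mod 3), so the conjunction on the right does not hold.

(⇐) This fails: r = 8 satisfies both congruences on the right (8 ≡ 2 mod 3 and 8 ≡ 8 mod 11) yet 8 ≡ 8 (mod 33), not 25.

Neither direction holds.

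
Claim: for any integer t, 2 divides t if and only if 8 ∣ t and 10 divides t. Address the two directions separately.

(⟸) Suppose 8 ∣ t and 10 ∣ t. Any common multiple of 8 and 10 is a multiple of their lcm; here lcm(8, 10) = 8·10/gcd(8, 10) = 80/2 = 40, so 40 ∣ t. Since 2 ∣ 40, it follows that 2 ∣ t.

(⟹) This fails: take t = 2. Certainly 2 ∣ 2, but 8 ∤ 2.

(⇒) fails; (⇐) holds.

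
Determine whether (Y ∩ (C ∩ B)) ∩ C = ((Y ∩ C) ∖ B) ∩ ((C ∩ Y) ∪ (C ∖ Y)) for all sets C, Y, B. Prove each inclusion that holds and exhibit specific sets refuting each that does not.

(⊆) fails and (⊇) fails.

(⊆) This inclusion fails. Take C = {1}, Y = {1}, B = {1}; then 1 ∈ (Y ∩ (C ∩ B)) ∩ C but 1 ∉ ((Y ∩ C) ∖ B) ∩ ((C ∩ Y) ∪ (C ∖ Y)).

(⊇) This inclusion fails. Take C = {1}, Y = {1}, B = ∅; then 1 ∈ ((Y ∩ C) ∖ B) ∩ ((C ∩ Y) ∪ (C ∖ Y)) but 1 ∉ (Y ∩ (C ∩ B)) ∩ C.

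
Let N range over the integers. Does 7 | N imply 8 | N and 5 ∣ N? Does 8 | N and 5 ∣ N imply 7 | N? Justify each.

Forward direction. This fails: take N = 7. Certainly 7 ∣ 7, but 8 ∤ 7.

Converse. This fails: take N = 40. Both 8 ∣ 40 and 5 ∣ 40, yet 40 is not a multiple of 7 (since 40 = 5·7 + 5), so 7 ∤ 40.

Neither implication holds.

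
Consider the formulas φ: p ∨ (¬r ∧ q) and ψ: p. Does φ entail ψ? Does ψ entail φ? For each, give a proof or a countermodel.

[⇒] This fails. Under r = F, q = T, p = F, the left side is true but the right side is false.

[⇐] Assume the antecedent. If r is true, the antecedent forces (r = T, q = F, p = T) or (r = T, q = T, p = T), and p ∨ (¬r ∧ q) holds there. If r is false, the antecedent forces (r = F, q = F, p = T) or (r = F, q = T, p = T), and p ∨ (¬r ∧ q) holds there. Either way p ∨ (¬r ∧ q) holds.

Not equivalent: only (⇐) holds.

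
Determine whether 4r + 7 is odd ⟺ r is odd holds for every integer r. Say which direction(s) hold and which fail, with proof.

(→) This fails: take r = 2. Then 4r + 7 = 15, which is odd, yet r = 2 is even, not odd.

(←) Suppose r is odd. Since 4 is even, 4r is even for every r, so 4r + 7 has the same parity as 7, which is odd. Hence 4r + 7 is odd.

Only the converse holds.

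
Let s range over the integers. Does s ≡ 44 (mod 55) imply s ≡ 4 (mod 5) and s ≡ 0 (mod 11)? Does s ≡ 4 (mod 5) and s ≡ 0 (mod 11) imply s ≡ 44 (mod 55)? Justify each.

(⟹) Suppose s ≡ 44 (mod 55); write s = 55j + 44. Since 5 ∣ 55, reducing mod 5 gives s ≡ 44 ≡ 4 (mod 5); since 11 ∣ 55, reducing mod 11 gives s ≡ 44 ≡ 0 (mod 11).

(⟸) Conversely, if s ≡ 4 (mod 5) and s ≡ 0 (mod 11), then by the Chinese remainder theorem s ≡ 44 (mod 55). This is exactly s ≡ 44 (mod 55).

Both directions hold; the statement is true.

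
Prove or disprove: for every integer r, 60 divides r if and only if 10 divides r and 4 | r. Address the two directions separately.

Not equivalent: only (⇒) holds.

[⇒] If 60 ∣ r, write r = 60q. Since 60 = 6·10, r = 10·(6q), so 10 ∣ r; and since 60 = 15·4, r = 4·(15q), so 4 ∣ r.

[⇐] This fails: take r = 20. Both 10 ∣ 20 and 4 ∣ 20, yet 20 is not a multiple of 60 (since 20 = 0·60 + 20), so 60 ∤ 20.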